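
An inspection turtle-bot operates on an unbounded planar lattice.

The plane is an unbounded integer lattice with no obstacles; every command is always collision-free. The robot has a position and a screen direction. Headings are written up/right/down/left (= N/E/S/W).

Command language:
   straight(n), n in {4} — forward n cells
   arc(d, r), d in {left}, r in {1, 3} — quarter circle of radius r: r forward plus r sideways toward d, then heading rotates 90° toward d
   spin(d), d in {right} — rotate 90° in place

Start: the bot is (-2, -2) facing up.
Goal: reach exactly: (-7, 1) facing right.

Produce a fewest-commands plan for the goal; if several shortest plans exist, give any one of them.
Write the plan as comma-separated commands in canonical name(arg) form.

from: (-2, -2) facing up
t=1 straight(4) ⇒ (-2, 2) facing up
t=2 arc(left, 3) ⇒ (-5, 5) facing left
t=3 arc(left, 3) ⇒ (-8, 2) facing down
t=4 arc(left, 1) ⇒ (-7, 1) facing right
nothing shorter than 4 reaches the goal.

straight(4), arc(left, 3), arc(left, 3), arc(left, 1)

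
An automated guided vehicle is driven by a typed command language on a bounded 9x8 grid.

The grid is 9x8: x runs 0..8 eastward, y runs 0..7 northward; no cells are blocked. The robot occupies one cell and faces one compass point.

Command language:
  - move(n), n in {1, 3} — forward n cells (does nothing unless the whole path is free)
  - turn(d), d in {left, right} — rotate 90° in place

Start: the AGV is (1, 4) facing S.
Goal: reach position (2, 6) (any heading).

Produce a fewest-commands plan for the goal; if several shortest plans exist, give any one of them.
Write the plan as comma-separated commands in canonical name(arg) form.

turn(left), move(1), turn(left), move(1), move(1)

start: (1, 4) facing S
1. turn(left) → (1, 4) facing E
2. move(1) → (2, 4) facing E
3. turn(left) → (2, 4) facing N
4. move(1) → (2, 5) facing N
5. move(1) → (2, 6) facing N
minimal: 5 command(s), checked below 5.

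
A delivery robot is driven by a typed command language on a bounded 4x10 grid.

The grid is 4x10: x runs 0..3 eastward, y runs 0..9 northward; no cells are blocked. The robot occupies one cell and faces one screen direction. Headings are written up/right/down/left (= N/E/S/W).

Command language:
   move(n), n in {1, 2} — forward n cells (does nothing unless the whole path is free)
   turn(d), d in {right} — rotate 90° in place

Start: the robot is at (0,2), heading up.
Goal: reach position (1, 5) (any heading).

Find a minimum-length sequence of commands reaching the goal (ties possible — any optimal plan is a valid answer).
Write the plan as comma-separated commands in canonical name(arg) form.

move(1), move(2), turn(right), move(1)

from: at (0,2), heading up
[1] after move(1): at (0,3), heading up
[2] after move(2): at (0,5), heading up
[3] after turn(right): at (0,5), heading right
[4] after move(1): at (1,5), heading right
nothing shorter than 4 reaches the goal.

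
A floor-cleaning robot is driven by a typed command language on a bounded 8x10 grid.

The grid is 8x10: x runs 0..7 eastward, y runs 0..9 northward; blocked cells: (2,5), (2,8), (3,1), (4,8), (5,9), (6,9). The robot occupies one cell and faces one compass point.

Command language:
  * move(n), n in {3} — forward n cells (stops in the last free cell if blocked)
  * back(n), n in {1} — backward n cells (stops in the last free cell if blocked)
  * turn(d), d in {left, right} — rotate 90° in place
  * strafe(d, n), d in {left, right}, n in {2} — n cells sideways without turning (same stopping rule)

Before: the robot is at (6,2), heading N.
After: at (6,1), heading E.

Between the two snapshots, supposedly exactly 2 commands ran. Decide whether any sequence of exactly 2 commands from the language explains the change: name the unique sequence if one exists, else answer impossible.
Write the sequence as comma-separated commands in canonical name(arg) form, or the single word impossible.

key: position moved to (6,1) AND the heading swung to E — translation plus rotation needed
t0: at (6,2), heading N
1. back(1) → at (6,1), heading N
2. turn(right) → at (6,1), heading E
all 36 alternatives checked — unique.

back(1), turn(right)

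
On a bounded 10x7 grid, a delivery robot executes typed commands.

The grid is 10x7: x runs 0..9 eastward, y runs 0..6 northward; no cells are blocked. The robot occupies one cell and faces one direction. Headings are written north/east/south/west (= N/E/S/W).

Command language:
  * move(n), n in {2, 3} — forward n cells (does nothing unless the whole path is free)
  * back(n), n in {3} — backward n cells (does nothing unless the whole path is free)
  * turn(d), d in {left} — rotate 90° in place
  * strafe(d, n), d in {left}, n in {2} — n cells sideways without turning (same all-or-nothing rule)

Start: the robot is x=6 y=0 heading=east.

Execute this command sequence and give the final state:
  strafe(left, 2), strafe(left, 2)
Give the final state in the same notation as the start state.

x=6 y=4 heading=east

initial: x=6 y=0 heading=east
[1] after strafe(left, 2): x=6 y=2 heading=east
[2] after strafe(left, 2): x=6 y=4 heading=east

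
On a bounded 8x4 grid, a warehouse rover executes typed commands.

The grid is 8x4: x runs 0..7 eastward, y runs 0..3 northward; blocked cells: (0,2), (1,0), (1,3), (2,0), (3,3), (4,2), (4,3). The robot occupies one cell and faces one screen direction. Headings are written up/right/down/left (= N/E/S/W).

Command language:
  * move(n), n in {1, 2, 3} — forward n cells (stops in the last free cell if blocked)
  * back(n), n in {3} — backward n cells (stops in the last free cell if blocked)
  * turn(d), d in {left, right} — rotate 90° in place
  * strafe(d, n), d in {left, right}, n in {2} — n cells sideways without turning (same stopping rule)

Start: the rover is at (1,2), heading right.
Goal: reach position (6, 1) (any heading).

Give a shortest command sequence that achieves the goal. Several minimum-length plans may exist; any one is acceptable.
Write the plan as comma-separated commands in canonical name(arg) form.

begin: at (1,2), heading right
t=1 strafe(right, 2) ⇒ at (1,1), heading right
t=2 move(2) ⇒ at (3,1), heading right
t=3 move(3) ⇒ at (6,1), heading right
nothing shorter than 3 reaches the goal.

strafe(right, 2), move(2), move(3)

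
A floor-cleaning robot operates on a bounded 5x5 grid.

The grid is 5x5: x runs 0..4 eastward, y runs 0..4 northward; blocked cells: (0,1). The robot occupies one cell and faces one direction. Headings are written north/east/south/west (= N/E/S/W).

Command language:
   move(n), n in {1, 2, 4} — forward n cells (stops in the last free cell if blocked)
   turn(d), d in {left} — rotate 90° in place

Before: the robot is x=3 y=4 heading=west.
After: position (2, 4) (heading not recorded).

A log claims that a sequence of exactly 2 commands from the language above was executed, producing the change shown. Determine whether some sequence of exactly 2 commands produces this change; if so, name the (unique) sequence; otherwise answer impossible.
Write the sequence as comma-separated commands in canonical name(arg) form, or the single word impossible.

move(1), turn(left)

key: running turn(left) before move(1) would end elsewhere — order is forced
start: x=3 y=4 heading=west
1. move(1) → x=2 y=4 heading=west
2. turn(left) → x=2 y=4 heading=south
uniquely the one of 16 2-step routes that fits.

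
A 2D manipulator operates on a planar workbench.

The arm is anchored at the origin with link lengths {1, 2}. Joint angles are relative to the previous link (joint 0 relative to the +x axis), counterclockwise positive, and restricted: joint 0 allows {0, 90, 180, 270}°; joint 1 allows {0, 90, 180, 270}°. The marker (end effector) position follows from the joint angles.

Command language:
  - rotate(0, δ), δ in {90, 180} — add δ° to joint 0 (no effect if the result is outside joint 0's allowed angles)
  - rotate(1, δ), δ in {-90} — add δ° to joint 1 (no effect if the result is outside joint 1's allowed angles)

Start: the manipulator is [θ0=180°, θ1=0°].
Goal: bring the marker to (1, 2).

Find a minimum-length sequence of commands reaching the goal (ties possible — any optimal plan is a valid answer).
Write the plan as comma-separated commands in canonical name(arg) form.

rotate(0, 180), rotate(1, -90), rotate(1, -90), rotate(1, -90)

start: [θ0=180°, θ1=0°]
step 1 (rotate(0, 180)): [θ0=0°, θ1=0°]
step 2 (rotate(1, -90)): [θ0=0°, θ1=270°]
step 3 (rotate(1, -90)): [θ0=0°, θ1=180°]
step 4 (rotate(1, -90)): [θ0=0°, θ1=90°]
no 3-step plan works, so 4 is optimal.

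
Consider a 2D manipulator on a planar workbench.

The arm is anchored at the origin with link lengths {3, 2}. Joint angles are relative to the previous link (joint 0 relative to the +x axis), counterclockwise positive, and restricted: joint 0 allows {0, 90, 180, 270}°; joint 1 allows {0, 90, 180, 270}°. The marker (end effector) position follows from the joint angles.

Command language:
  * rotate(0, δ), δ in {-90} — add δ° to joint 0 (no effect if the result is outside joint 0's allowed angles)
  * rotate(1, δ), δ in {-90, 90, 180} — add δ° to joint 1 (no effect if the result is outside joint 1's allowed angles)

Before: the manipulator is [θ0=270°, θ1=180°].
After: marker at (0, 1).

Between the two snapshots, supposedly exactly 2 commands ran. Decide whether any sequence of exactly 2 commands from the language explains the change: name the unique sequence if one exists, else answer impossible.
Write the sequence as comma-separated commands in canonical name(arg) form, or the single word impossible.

rotate(0, -90), rotate(0, -90)

t0: [θ0=270°, θ1=180°]
[1] after rotate(0, -90): [θ0=180°, θ1=180°]
[2] after rotate(0, -90): [θ0=90°, θ1=180°]
no other 2-command option fits: unique.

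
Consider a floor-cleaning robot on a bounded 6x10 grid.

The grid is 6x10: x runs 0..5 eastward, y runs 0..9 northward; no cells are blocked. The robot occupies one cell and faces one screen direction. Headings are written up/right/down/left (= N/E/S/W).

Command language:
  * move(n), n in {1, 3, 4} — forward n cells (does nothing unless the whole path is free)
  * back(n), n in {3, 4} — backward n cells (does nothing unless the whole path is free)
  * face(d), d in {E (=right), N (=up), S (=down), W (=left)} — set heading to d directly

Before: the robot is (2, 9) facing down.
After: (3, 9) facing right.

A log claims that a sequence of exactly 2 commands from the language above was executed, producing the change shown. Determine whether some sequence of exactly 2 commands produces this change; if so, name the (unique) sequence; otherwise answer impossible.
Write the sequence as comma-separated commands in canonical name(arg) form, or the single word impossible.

key: running move(1) before face(E) would end elsewhere — order is forced
begin: (2, 9) facing down
[1] after face(E): (2, 9) facing right
[2] after move(1): (3, 9) facing right
all 81 alternatives checked — unique.

face(E), move(1)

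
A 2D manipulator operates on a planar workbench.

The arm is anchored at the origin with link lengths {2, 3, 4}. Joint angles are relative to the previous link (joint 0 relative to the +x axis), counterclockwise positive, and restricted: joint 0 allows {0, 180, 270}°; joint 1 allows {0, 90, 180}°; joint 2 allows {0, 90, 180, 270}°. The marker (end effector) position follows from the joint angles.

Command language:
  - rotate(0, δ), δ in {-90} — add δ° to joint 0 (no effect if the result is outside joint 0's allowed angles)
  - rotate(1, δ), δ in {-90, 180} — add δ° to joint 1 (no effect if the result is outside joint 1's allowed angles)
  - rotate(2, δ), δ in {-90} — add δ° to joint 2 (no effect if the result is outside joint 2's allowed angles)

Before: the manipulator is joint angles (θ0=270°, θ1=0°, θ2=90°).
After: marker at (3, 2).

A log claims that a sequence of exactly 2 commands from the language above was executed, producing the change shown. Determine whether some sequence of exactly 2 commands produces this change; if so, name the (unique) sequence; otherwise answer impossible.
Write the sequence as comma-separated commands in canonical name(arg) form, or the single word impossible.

rotate(1, 180), rotate(1, -90)

key: order matters: swapping rotate(1, 180) and rotate(1, -90) lands elsewhere
from: joint angles (θ0=270°, θ1=0°, θ2=90°)
t=1 rotate(1, 180) ⇒ joint angles (θ0=270°, θ1=180°, θ2=90°)
t=2 rotate(1, -90) ⇒ joint angles (θ0=270°, θ1=90°, θ2=90°)
no rival 2-sequence matches.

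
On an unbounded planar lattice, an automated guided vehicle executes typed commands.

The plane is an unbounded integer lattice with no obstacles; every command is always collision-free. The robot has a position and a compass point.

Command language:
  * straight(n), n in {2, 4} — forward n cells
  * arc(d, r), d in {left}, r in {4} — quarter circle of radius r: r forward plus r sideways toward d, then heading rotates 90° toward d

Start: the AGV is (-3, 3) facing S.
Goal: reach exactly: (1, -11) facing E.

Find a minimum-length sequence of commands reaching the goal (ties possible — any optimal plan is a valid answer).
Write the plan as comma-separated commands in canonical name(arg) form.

t0: (-3, 3) facing S
[1] after straight(2): (-3, 1) facing S
[2] after straight(4): (-3, -3) facing S
[3] after straight(4): (-3, -7) facing S
[4] after arc(left, 4): (1, -11) facing E
shorter routes all fall short; 4 is best.

straight(2), straight(4), straight(4), arc(left, 4)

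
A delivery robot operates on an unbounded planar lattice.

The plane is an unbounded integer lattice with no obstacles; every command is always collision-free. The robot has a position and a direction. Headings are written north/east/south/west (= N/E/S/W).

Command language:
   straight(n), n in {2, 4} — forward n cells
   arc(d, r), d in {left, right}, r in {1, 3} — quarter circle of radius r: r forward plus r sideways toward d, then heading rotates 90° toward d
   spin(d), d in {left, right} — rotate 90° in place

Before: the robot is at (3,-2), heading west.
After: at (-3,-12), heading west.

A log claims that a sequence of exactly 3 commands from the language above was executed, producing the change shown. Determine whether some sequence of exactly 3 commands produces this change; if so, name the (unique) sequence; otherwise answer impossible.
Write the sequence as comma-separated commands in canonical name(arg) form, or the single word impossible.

arc(left, 3), straight(4), arc(right, 3)

key: order matters: swapping arc(left, 3) and arc(right, 3) lands elsewhere
begin: at (3,-2), heading west
1. arc(left, 3) → at (0,-5), heading south
2. straight(4) → at (0,-9), heading south
3. arc(right, 3) → at (-3,-12), heading west
uniquely the one of 512 3-step routes that fits.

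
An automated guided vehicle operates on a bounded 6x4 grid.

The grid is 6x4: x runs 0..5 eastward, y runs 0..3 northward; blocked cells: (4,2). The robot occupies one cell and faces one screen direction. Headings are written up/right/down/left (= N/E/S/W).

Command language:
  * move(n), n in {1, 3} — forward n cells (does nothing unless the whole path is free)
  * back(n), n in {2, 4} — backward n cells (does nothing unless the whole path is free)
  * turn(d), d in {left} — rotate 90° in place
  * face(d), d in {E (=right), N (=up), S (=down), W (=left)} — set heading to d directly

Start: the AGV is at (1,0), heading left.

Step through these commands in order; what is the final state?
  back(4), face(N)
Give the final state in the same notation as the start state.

at (5,0), heading up

t0: at (1,0), heading left
step 1 (back(4)): at (5,0), heading left
step 2 (face(N)): at (5,0), heading up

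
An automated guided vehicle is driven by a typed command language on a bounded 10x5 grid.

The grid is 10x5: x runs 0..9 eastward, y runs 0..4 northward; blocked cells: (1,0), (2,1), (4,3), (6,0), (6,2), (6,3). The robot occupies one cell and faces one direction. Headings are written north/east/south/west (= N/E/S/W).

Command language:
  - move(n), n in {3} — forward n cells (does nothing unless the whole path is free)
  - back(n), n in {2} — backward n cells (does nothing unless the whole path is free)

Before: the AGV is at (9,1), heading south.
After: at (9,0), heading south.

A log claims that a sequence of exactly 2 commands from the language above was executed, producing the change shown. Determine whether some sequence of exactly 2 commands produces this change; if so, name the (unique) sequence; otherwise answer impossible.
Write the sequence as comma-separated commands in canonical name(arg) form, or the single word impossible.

back(2), move(3)

key: order matters: swapping back(2) and move(3) lands elsewhere
begin: at (9,1), heading south
[1] after back(2): at (9,3), heading south
[2] after move(3): at (9,0), heading south
all 4 alternatives checked — unique.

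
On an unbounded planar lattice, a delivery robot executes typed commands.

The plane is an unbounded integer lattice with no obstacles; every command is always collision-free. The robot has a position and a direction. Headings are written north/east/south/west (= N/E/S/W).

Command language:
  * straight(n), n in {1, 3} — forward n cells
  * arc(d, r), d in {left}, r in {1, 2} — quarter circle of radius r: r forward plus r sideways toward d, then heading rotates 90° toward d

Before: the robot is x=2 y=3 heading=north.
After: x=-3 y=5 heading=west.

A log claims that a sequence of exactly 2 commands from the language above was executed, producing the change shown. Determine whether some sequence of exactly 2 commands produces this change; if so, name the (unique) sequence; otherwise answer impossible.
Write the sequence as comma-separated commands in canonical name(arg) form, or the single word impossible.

arc(left, 2), straight(3)

key: position moved to (-3,5) AND the heading swung to W — translation plus rotation needed
begin: x=2 y=3 heading=north
1. arc(left, 2) → x=0 y=5 heading=west
2. straight(3) → x=-3 y=5 heading=west
no rival 2-sequence matches.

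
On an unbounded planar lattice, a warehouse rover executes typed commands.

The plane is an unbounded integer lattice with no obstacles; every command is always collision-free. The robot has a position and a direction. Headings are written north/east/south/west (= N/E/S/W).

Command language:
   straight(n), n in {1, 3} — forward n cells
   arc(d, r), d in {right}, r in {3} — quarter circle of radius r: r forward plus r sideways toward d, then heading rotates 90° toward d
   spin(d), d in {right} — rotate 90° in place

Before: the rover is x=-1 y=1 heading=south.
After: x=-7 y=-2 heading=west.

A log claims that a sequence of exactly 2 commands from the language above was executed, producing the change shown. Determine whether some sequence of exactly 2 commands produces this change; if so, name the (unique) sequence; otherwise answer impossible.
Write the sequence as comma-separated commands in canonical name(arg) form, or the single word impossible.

key: cell and facing (now W) both changed — the 2 commands mix motion and turning
t0: x=-1 y=1 heading=south
[1] after arc(right, 3): x=-4 y=-2 heading=west
[2] after straight(3): x=-7 y=-2 heading=west
no rival 2-sequence matches.

arc(right, 3), straight(3)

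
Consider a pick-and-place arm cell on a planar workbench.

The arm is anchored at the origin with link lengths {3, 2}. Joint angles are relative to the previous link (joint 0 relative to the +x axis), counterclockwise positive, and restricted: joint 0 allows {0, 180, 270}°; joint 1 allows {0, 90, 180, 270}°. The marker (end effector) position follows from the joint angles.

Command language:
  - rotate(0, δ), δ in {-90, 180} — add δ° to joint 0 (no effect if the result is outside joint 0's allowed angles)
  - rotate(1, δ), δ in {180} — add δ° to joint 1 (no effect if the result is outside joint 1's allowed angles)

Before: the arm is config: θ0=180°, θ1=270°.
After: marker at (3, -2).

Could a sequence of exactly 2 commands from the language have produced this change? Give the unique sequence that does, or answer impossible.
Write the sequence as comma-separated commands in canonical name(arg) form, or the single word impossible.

key: order matters: swapping rotate(0, -90) and rotate(0, 180) lands elsewhere
t0: config: θ0=180°, θ1=270°
1. rotate(0, -90) → config: θ0=180°, θ1=270°
2. rotate(0, 180) → config: θ0=0°, θ1=270°
uniquely the one of 9 2-step routes that fits.

rotate(0, -90), rotate(0, 180)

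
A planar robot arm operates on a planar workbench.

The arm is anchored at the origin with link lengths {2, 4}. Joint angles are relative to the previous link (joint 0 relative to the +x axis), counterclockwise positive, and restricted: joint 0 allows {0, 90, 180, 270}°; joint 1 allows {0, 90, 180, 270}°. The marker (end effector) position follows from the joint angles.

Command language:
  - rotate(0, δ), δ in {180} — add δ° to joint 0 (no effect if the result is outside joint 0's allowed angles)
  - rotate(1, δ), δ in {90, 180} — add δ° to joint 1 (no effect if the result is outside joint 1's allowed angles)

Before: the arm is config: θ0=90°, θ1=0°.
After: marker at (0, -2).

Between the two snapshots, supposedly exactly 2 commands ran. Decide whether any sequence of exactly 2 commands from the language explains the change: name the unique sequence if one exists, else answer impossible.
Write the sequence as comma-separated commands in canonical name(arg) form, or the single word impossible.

initial: config: θ0=90°, θ1=0°
t=1 rotate(1, 90) ⇒ config: θ0=90°, θ1=90°
t=2 rotate(1, 90) ⇒ config: θ0=90°, θ1=180°
uniquely the one of 9 2-step routes that fits.

rotate(1, 90), rotate(1, 90)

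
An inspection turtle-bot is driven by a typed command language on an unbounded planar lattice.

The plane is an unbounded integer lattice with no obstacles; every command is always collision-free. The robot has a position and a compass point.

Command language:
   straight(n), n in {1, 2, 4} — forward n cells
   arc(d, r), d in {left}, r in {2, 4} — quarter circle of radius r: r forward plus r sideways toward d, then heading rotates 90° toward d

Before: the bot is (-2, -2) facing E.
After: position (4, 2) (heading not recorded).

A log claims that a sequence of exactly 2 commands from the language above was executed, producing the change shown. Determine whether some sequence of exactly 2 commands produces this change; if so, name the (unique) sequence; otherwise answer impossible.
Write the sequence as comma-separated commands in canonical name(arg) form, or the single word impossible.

key: running arc(left, 4) before straight(2) would end elsewhere — order is forced
start: (-2, -2) facing E
1. straight(2) → (0, -2) facing E
2. arc(left, 4) → (4, 2) facing N
uniquely the one of 25 2-step routes that fits.

straight(2), arc(left, 4)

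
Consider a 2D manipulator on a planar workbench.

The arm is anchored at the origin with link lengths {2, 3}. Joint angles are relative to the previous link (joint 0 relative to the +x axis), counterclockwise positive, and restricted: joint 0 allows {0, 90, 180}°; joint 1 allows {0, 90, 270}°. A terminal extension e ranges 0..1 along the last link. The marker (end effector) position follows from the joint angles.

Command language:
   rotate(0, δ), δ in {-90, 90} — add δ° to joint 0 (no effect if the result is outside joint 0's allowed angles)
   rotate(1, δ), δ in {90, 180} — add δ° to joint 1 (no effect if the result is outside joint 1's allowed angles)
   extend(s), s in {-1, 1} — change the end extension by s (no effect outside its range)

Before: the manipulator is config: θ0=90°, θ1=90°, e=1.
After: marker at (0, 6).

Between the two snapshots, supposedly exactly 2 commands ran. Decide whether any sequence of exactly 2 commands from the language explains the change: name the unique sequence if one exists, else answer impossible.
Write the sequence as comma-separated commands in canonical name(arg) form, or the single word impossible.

rotate(1, 180), rotate(1, 90)

key: running rotate(1, 90) before rotate(1, 180) would end elsewhere — order is forced
from: config: θ0=90°, θ1=90°, e=1
[1] after rotate(1, 180): config: θ0=90°, θ1=270°, e=1
[2] after rotate(1, 90): config: θ0=90°, θ1=0°, e=1
no rival 2-sequence matches.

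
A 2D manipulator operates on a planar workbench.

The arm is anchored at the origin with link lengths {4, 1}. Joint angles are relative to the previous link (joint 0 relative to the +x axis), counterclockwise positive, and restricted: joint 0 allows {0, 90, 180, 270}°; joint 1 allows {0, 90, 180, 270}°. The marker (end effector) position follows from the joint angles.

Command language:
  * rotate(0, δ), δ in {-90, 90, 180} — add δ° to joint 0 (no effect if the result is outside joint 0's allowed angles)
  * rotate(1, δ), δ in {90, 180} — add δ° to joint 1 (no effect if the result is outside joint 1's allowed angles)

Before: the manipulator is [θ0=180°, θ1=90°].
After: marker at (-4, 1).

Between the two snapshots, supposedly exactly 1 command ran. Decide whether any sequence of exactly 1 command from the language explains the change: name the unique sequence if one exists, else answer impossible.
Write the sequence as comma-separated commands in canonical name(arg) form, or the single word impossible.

t0: [θ0=180°, θ1=90°]
1. rotate(1, 180) → [θ0=180°, θ1=270°]
all 5 alternatives checked — unique.

rotate(1, 180)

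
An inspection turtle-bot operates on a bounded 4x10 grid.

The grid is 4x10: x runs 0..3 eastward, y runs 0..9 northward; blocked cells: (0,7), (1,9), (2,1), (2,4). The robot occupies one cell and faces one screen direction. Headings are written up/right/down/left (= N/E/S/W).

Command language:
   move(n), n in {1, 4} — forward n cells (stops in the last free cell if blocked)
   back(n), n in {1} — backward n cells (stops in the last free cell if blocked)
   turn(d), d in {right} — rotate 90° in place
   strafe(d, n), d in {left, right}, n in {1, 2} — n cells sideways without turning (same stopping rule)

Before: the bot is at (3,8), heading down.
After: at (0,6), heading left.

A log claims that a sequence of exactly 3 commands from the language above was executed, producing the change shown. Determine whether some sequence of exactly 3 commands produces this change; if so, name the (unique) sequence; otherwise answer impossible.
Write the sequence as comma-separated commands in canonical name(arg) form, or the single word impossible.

turn(right), strafe(left, 2), move(4)

key: running move(4) before turn(right) would end elsewhere — order is forced
begin: at (3,8), heading down
[1] after turn(right): at (3,8), heading left
[2] after strafe(left, 2): at (3,6), heading left
[3] after move(4): at (0,6), heading left
uniquely the one of 512 3-step routes that fits.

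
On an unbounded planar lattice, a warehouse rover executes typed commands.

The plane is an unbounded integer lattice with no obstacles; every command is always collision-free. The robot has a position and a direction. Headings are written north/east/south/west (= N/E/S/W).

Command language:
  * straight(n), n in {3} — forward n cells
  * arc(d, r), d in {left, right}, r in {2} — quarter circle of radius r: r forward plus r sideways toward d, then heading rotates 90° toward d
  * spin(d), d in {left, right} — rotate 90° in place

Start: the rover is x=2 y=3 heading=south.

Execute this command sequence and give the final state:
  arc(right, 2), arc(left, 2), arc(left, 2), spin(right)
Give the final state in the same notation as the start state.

begin: x=2 y=3 heading=south
t=1 arc(right, 2) ⇒ x=0 y=1 heading=west
t=2 arc(left, 2) ⇒ x=-2 y=-1 heading=south
t=3 arc(left, 2) ⇒ x=0 y=-3 heading=east
t=4 spin(right) ⇒ x=0 y=-3 heading=south

x=0 y=-3 heading=south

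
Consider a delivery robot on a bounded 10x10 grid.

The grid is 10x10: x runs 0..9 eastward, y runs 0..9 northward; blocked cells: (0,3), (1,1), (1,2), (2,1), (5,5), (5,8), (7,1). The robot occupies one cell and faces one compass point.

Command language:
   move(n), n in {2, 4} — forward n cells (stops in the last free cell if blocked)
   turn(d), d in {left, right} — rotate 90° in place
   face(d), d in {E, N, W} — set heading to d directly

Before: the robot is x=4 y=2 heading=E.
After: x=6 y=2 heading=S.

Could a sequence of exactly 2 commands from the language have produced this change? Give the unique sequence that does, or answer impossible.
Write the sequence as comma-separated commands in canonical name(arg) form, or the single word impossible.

key: cell and facing (now S) both changed — the 2 commands mix motion and turning
t0: x=4 y=2 heading=E
1. move(2) → x=6 y=2 heading=E
2. turn(right) → x=6 y=2 heading=S
uniquely the one of 49 2-step routes that fits.

move(2), turn(right)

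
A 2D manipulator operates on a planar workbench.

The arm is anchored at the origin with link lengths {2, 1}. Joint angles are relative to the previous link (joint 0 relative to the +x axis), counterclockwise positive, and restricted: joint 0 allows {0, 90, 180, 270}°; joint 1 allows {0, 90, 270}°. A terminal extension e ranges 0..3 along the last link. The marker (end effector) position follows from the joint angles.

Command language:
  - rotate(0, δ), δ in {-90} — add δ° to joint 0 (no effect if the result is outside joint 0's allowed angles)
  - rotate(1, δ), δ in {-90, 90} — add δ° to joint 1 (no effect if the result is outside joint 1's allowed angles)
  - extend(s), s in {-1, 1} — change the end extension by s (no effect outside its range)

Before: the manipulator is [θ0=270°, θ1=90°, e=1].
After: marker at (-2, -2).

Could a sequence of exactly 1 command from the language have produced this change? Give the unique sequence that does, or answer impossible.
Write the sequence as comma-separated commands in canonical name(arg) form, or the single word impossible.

from: [θ0=270°, θ1=90°, e=1]
1. rotate(0, -90) → [θ0=180°, θ1=90°, e=1]
uniquely the one of 5 1-step routes that fits.

rotate(0, -90)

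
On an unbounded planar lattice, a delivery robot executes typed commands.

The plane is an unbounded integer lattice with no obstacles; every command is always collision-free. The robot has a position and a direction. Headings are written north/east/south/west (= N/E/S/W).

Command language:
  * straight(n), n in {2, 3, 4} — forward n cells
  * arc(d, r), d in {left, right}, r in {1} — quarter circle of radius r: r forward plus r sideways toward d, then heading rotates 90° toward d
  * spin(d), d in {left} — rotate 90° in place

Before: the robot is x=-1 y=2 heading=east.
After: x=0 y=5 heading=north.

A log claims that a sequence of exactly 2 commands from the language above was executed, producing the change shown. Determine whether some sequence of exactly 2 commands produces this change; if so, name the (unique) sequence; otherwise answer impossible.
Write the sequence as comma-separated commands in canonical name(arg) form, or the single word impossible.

arc(left, 1), straight(2)

key: position moved to (0,5) AND the heading swung to N — translation plus rotation needed
begin: x=-1 y=2 heading=east
t=1 arc(left, 1) ⇒ x=0 y=3 heading=north
t=2 straight(2) ⇒ x=0 y=5 heading=north
no other 2-command option fits: unique.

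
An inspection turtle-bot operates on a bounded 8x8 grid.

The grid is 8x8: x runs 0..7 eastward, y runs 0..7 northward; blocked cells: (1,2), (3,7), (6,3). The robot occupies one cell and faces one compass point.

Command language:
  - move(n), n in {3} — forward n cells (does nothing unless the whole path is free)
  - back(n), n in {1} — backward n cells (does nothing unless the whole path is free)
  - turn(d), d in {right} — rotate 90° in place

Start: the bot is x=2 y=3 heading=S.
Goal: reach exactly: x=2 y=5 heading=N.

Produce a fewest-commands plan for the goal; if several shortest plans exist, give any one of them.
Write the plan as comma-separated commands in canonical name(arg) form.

turn(right), turn(right), back(1), move(3)

initial: x=2 y=3 heading=S
step 1 (turn(right)): x=2 y=3 heading=W
step 2 (turn(right)): x=2 y=3 heading=N
step 3 (back(1)): x=2 y=2 heading=N
step 4 (move(3)): x=2 y=5 heading=N
shorter routes all fall short; 4 is best.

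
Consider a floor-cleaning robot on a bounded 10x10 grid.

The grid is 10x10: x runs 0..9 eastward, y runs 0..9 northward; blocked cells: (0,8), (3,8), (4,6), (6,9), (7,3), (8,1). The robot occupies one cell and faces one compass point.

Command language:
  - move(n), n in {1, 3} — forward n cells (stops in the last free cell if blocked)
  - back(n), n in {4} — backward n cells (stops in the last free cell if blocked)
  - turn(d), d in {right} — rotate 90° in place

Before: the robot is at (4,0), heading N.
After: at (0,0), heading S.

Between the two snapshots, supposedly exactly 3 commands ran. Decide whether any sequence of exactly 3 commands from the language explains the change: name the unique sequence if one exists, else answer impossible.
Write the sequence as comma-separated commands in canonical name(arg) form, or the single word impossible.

key: cell and facing (now S) both changed — the 3 commands mix motion and turning
initial: at (4,0), heading N
t=1 turn(right) ⇒ at (4,0), heading E
t=2 back(4) ⇒ at (0,0), heading E
t=3 turn(right) ⇒ at (0,0), heading S
all 64 alternatives checked — unique.

turn(right), back(4), turn(right)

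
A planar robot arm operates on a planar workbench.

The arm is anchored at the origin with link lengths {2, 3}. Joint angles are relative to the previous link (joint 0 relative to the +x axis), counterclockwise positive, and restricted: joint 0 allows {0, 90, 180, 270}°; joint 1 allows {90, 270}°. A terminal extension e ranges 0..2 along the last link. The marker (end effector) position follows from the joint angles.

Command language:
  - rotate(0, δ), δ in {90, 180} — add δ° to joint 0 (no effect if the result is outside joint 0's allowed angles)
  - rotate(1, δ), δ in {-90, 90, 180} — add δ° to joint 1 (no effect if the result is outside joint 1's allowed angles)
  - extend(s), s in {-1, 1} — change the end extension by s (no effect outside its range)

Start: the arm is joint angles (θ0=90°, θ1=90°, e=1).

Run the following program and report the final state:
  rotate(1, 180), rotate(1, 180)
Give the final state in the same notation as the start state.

from: joint angles (θ0=90°, θ1=90°, e=1)
t=1 rotate(1, 180) ⇒ joint angles (θ0=90°, θ1=270°, e=1)
t=2 rotate(1, 180) ⇒ joint angles (θ0=90°, θ1=90°, e=1)

joint angles (θ0=90°, θ1=90°, e=1)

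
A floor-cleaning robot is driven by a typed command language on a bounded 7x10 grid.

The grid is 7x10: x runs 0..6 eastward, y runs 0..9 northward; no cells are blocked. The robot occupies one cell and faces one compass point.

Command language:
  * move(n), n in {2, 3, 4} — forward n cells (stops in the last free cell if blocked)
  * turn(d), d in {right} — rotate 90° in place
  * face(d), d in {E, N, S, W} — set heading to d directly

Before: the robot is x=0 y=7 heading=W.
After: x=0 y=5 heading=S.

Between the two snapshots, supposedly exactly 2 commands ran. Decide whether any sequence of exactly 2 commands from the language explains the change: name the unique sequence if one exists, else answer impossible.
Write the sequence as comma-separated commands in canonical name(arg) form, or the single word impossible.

face(S), move(2)

key: position moved to (0,5) AND the heading swung to S — translation plus rotation needed
start: x=0 y=7 heading=W
[1] after face(S): x=0 y=7 heading=S
[2] after move(2): x=0 y=5 heading=S
no rival 2-sequence matches.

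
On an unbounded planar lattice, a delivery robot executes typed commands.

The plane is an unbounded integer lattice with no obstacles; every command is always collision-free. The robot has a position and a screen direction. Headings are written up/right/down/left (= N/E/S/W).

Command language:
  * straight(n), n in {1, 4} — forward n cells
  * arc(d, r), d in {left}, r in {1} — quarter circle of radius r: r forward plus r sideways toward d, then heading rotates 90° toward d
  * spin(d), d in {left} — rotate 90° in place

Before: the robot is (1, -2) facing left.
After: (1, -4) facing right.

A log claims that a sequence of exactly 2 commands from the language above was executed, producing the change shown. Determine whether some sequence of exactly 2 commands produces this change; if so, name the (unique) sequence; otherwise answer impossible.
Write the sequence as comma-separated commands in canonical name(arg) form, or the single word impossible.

arc(left, 1), arc(left, 1)

key: cell and facing (now E) both changed — the 2 commands mix motion and turning
t0: (1, -2) facing left
[1] after arc(left, 1): (0, -3) facing down
[2] after arc(left, 1): (1, -4) facing right
no other 2-command option fits: unique.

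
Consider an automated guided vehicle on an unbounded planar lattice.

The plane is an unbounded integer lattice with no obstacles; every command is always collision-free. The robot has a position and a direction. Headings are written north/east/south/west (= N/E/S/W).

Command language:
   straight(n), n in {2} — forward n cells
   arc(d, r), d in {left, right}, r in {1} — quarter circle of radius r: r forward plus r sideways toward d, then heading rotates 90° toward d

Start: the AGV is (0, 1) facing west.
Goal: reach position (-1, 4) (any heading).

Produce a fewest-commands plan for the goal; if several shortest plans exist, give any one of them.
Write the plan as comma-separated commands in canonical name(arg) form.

initial: (0, 1) facing west
step 1 (arc(right, 1)): (-1, 2) facing north
step 2 (straight(2)): (-1, 4) facing north
minimal: 2 command(s), checked below 2.

arc(right, 1), straight(2)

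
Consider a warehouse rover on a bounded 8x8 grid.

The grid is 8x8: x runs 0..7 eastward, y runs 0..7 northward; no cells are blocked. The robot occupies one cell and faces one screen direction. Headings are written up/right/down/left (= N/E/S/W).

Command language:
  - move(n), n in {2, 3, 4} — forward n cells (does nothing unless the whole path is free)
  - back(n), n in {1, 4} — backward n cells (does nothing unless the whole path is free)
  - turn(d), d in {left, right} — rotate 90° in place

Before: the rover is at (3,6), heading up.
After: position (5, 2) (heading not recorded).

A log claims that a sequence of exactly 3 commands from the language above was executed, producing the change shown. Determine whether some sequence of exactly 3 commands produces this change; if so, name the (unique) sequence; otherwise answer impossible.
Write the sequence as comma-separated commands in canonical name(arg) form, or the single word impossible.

key: order matters: swapping back(4) and move(2) lands elsewhere
t0: at (3,6), heading up
1. back(4) → at (3,2), heading up
2. turn(right) → at (3,2), heading right
3. move(2) → at (5,2), heading right
no other 3-command option fits: unique.

back(4), turn(right), move(2)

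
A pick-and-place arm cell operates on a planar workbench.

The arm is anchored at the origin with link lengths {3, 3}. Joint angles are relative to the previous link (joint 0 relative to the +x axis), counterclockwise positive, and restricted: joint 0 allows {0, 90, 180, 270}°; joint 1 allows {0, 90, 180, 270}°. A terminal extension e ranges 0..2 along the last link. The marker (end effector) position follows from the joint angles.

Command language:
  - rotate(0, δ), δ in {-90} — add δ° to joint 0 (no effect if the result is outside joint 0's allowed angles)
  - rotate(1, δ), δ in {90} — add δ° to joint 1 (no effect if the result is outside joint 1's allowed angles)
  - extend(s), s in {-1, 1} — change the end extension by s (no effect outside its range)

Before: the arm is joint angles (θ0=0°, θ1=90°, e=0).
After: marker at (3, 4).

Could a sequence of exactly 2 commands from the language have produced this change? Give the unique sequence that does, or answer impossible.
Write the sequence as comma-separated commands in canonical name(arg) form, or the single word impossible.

key: running extend(1) before extend(-1) would end elsewhere — order is forced
start: joint angles (θ0=0°, θ1=90°, e=0)
1. extend(-1) → joint angles (θ0=0°, θ1=90°, e=0)
2. extend(1) → joint angles (θ0=0°, θ1=90°, e=1)
no rival 2-sequence matches.

extend(-1), extend(1)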